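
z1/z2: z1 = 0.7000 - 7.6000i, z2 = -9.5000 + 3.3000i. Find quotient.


Conjugate of z2 = -9.5000 - 3.3000i
Numerator: (0.7000 - 7.6000i)(-9.5000 - 3.3000i) = -31.7300 + 69.8900i
Denominator: (-9.5)^2 + 3.3^2 = 101.14
Result = (-31.7300 + 69.8900i)/101.14

-0.3137 + 0.6910i


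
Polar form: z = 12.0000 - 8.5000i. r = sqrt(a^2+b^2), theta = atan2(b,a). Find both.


r = sqrt(144+72.25) = sqrt(216.25) = 14.7054
theta = atan2(-8.5, 12) = -35.3112 degrees

r = 14.7054, theta = -35.3112 degrees


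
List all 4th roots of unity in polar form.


The 4th roots of unity are cis(360k/4°) for k=0..3
Angle step = 360/4 = 90°
Primitive root: cis(90°)
Primitive root = 0 + 1.0000i

4 roots at angles: 0°, 90°, 180°, 270°


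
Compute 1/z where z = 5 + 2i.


|z|^2 = 25+4 = 29
1/z = (5 - 2i)/29

1/z = 0.1724 - 0.0690i


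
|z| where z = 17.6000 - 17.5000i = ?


|z| = sqrt(17.6^2 + (-17.5)^2) = sqrt(309.76 + 306.25) = sqrt(616.01) = 24.8195

|z| = 24.8195


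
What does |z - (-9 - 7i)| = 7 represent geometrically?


|z - z0| = r is a circle with center z0 and radius r.
Center = (-9, -7), radius = 7

Circle with center (-9, -7) and radius 7


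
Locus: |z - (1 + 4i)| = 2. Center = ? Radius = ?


|z - z0| = r is a circle with center z0 and radius r.
Center = (1, 4), radius = 2

Circle with center (1, 4) and radius 2


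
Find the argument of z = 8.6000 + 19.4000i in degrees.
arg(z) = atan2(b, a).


Re = 8.6, Im = 19.4
arg = atan2(19.4, 8.6) = 66.0923 degrees

arg(z) = 66.0923 degrees


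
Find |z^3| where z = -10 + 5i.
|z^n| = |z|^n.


|z| = sqrt(100+25) = sqrt(125) = 11.1803
|z^3| = |z|^3 = (sqrt(125))^3 = 125*sqrt(125)

|z^3| = 125*sqrt(125) ≈ 1397.5425


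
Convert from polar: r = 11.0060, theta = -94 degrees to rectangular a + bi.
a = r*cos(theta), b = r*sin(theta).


a = 11.0060*cos(-94°) = 11.0060*(-0.069756) = -0.7677
b = 11.0060*sin(-94°) = 11.0060*(-0.997564) = -10.9792

-0.7677 - 10.9792i


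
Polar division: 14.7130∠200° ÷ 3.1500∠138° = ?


r = 14.7130 / 3.1500 = 4.6708
theta = 200° - 138° = 62° = 62° (mod 360)

4.6708 cis(62°)


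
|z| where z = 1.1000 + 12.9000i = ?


|z| = sqrt(1.1^2 + 12.9^2) = sqrt(1.21 + 166.41) = sqrt(167.62) = 12.9468

|z| = 12.9468


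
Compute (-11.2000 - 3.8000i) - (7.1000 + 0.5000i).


Real: -11.2 - 7.1 = -18.3
Imag: -3.8 - 0.5 = -4.3

-18.3000 - 4.3000i


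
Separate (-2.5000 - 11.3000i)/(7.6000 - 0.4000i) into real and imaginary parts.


Multiply by conjugate: (-2.5000 - 11.3000i)(7.6000 + 0.4000i) / (7.6^2 + (-0.4)^2)
Numerator real = -2.5*7.6 - (11.3)*(-0.4) = -14.48
Numerator imag = -11.3*7.6 - (-2.5)*(-0.4) = -86.88
Denominator = 57.92
Re(z) = -14.48/57.92 = -0.2500
Im(z) = -86.88/57.92 = -1.5000

Re(z) = -0.2500, Im(z) = -1.5000


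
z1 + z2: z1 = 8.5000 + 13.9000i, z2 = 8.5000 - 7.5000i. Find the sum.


Real: 8.5 + 8.5 = 17
Imag: 13.9 - 7.5 = 6.4

17.0000 + 6.4000i


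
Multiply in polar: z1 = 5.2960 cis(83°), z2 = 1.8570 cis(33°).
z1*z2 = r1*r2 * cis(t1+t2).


r = 5.2960 * 1.8570 = 9.8347
theta = 83° + 33° = 116° = 116° (mod 360)

9.8347 cis(116°)


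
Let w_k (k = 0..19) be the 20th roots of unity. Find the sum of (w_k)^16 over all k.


The roots are w_k = w^k with w = e^(2*pi*i/20), and (w^k)^16 = (w^16)^k.
So S = 1 + u + u^2 + ... + u^(19) with u = w^16.
16 = 0*20 + 16, so 16 is not a multiple of 20: u = w^16 ≠ 1 (w is a primitive 20th root), while u^20 = (w^20)^16 = 1.
Geometric series: S = (1 - u^20)/(1 - u) = (1 - 1)/(1 - u) = 0

S = 0


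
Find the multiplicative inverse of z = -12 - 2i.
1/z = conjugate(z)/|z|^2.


|z|^2 = 144+4 = 148
1/z = (-12 + 2i)/148

1/z = -0.0811 + 0.0135i


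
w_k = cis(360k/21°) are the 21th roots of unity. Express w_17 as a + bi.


Angle = 360*17/21 = 291.4286°
a = cos(291.4286°) = 0.3653
b = sin(291.4286°) = -0.9309

0.3653 - 0.9309i


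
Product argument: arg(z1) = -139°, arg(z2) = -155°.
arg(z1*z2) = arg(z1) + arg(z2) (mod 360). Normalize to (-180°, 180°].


arg(z1*z2) = -139° - 155° = -294°
Normalized to (-180°, 180°]: 66°

66°


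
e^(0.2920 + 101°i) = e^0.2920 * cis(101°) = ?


e^0.2920 = 1.3391
cos(101°) = -0.1908
sin(101°) = 0.9816
Real = 1.3391*(-0.1908) = -0.2555
Imag = 1.3391*0.9816 = 1.3145

-0.2555 + 1.3145i


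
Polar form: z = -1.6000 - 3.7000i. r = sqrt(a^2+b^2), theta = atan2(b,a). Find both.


r = sqrt(2.56+13.69) = sqrt(16.25) = 4.0311
theta = atan2(-3.7, -1.6) = -113.3852 degrees

r = 4.0311, theta = -113.3852 degrees


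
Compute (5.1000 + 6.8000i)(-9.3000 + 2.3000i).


Real = 5.1*(-9.3) - 6.8*2.3 = -47.43 - 15.64 = -63.07
Imag = 5.1*2.3 - (9.3)*6.8 = 11.73 - (63.24) = -51.51

-63.0700 - 51.5100i


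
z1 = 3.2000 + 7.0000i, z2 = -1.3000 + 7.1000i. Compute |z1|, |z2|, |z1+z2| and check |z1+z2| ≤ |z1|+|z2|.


|z1| = sqrt(3.2^2 + 7^2) = sqrt(59.24) = 7.6968
|z2| = sqrt((-1.3)^2 + 7.1^2) = sqrt(52.1) = 7.2180
z1+z2 = 1.9000 + 14.1000i
|z1+z2| = sqrt(202.42) = 14.2274
|z1|+|z2| = 7.6968 + 7.2180 = 14.9148

|z1+z2| = 14.2274 ≤ |z1|+|z2| = 14.9148 (verified)


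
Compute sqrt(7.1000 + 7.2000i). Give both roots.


|z| = sqrt(50.41+51.84) = 10.1119
sqrt((|z|+a)/2) = sqrt((10.1119+7.1)/2) = sqrt(8.6059) = 2.9336
sqrt((|z|-a)/2) = sqrt((10.1119-7.1)/2) = sqrt(1.5059) = 1.2272

±(2.9336 + 1.2272i) i.e. 2.9336 + 1.2272i and -2.9336 - 1.2272i


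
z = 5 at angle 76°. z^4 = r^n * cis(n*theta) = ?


r^4 = 5^4 = 625
n*theta = 4*76° = 304° = 304° (mod 360)
a = 625*cos(304°) = 349.4956
b = 625*sin(304°) = -518.1485

625 cis(304°) = 349.4956 - 518.1485i


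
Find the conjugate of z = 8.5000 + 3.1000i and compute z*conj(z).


z_bar = 8.5000 - 3.1000i
z*z_bar = 8.5^2 + 3.1^2 = 72.25 + 9.61 = 81.86

z_bar = 8.5000 - 3.1000i, z*z_bar = 81.86


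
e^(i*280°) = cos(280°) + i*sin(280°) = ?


cos(280°) = 0.1736
sin(280°) = -0.9848

e^(i*280°) = 0.1736 - 0.9848i


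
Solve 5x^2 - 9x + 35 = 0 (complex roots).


disc = (-9)^2 - 4*5*35 = 81 - 700 = -619
sqrt(|disc|) = sqrt(619) = 24.8797
Real part = 9/(2*5) = 0.9000
Imag part = 24.8797/(2*5) = 2.4880

0.9000 ± 2.4880i


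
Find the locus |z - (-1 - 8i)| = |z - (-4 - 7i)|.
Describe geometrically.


Equal distances means the locus is the perpendicular bisector of z1 and z2.
Midpoint = ((-1+(-4))/2, (-8+(-7))/2) = (-2.5000, -7.5000)

Perpendicular bisector through (-2.5000, -7.5000)


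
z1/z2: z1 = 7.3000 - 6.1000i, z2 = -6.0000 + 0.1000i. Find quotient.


Conjugate of z2 = -6.0000 - 0.1000i
Numerator: (7.3000 - 6.1000i)(-6.0000 - 0.1000i) = -44.4100 + 35.8700i
Denominator: (-6)^2 + 0.1^2 = 36.01
Result = (-44.4100 + 35.8700i)/36.01

-1.2333 + 0.9961i


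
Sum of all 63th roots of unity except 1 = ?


With w = e^(2*pi*i/63), all 63 of the 63th roots of unity w^0 = 1, w, ..., w^(62) sum to 0: 1 + w + ... + w^(62) = (1 - w^63)/(1 - w) = 0 since w^63 = 1, w ≠ 1.
Removing the root 1: w + w^2 + ... + w^(62) = 0 - 1 = -1

Sum = -1


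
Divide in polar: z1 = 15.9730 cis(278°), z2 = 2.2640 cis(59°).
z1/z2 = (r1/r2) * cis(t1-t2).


r = 15.9730 / 2.2640 = 7.0552
theta = 278° - 59° = 219° = 219° (mod 360)

7.0552 cis(219°)


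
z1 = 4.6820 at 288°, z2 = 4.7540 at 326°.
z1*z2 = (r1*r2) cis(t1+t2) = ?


r = 4.6820 * 4.7540 = 22.2582
theta = 288° + 326° = 614° = 254° (mod 360)

22.2582 cis(254°)


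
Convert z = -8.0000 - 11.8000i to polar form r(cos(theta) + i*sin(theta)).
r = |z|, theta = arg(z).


r = sqrt(64+139.24) = sqrt(203.24) = 14.2562
theta = atan2(-11.8, -8) = -124.1359 degrees

r = 14.2562, theta = -124.1359 degrees


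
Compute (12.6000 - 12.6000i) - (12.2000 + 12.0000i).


Real: 12.6 - 12.2 = 0.4
Imag: -12.6 - 12 = -24.6

0.4000 - 24.6000i


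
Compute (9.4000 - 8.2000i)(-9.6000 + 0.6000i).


Real = 9.4*(-9.6) - (-8.2)*0.6 = -90.24 - (-4.92) = -85.32
Imag = 9.4*0.6 - (9.6)*(-8.2) = 5.64 + 78.72 = 84.36

-85.3200 + 84.3600i


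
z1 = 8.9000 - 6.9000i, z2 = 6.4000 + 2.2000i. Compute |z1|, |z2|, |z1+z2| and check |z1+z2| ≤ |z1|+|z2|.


|z1| = sqrt(8.9^2 + (-6.9)^2) = sqrt(126.82) = 11.2614
|z2| = sqrt(6.4^2 + 2.2^2) = sqrt(45.8) = 6.7676
z1+z2 = 15.3000 - 4.7000i
|z1+z2| = sqrt(256.18) = 16.0056
|z1|+|z2| = 11.2614 + 6.7676 = 18.0290

|z1+z2| = 16.0056 ≤ |z1|+|z2| = 18.0290 (verified)


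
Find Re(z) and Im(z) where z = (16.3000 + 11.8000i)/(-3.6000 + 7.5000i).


Multiply by conjugate: (16.3000 + 11.8000i)(-3.6000 - 7.5000i) / ((-3.6)^2 + 7.5^2)
Numerator real = 16.3*(-3.6) + 11.8*7.5 = 29.82
Numerator imag = 11.8*(-3.6) - 16.3*7.5 = -164.73
Denominator = 69.21
Re(z) = 29.82/69.21 = 0.4309
Im(z) = -164.73/69.21 = -2.3801

Re(z) = 0.4309, Im(z) = -2.3801


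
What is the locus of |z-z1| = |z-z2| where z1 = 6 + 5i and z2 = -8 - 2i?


Equal distances means the locus is the perpendicular bisector of z1 and z2.
Midpoint = ((6+(-8))/2, (5+(-2))/2) = (-1.0000, 1.5000)

Perpendicular bisector through (-1.0000, 1.5000)


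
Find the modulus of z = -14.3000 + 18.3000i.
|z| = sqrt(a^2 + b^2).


|z| = sqrt((-14.3)^2 + 18.3^2) = sqrt(204.49 + 334.89) = sqrt(539.38) = 23.2246

|z| = 23.2246


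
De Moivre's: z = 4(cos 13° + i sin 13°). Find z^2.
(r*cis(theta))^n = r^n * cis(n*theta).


r^2 = 4^2 = 16
n*theta = 2*13° = 26° = 26° (mod 360)
a = 16*cos(26°) = 14.3807
b = 16*sin(26°) = 7.0139

16 cis(26°) = 14.3807 + 7.0139i


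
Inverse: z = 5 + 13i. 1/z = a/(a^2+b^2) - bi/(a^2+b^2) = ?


|z|^2 = 25+169 = 194
1/z = (5 - 13i)/194

1/z = 0.0258 - 0.0670i


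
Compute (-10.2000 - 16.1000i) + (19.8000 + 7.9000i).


Real: -10.2 + 19.8 = 9.6
Imag: -16.1 + 7.9 = -8.2

9.6000 - 8.2000i


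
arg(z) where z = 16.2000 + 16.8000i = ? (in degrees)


Re = 16.2, Im = 16.8
arg = atan2(16.8, 16.2) = 46.0416 degrees

arg(z) = 46.0416 degrees


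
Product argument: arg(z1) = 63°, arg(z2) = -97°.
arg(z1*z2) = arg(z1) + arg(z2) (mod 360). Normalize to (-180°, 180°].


arg(z1*z2) = 63° - 97° = -34°
Normalized to (-180°, 180°]: -34°

-34°


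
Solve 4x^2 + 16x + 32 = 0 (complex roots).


disc = 16^2 - 4*4*32 = 256 - 512 = -256
sqrt(|disc|) = sqrt(256) = 16.0000
Real part = -16/(2*4) = -2.0000
Imag part = 16.0000/(2*4) = 2.0000

-2.0000 ± 2.0000i


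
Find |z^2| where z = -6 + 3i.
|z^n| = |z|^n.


|z| = sqrt(36+9) = sqrt(45) = 6.7082
|z^2| = |z|^2 = (sqrt(45))^2 = 45

|z^2| = 45


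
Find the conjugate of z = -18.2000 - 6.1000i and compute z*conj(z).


z_bar = -18.2000 + 6.1000i
z*z_bar = (-18.2)^2 + (-6.1)^2 = 331.24 + 37.21 = 368.45

z_bar = -18.2000 + 6.1000i, z*z_bar = 368.45


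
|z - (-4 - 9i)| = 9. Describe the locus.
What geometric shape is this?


|z - z0| = r is a circle with center z0 and radius r.
Center = (-4, -9), radius = 9

Circle with center (-4, -9) and radius 9


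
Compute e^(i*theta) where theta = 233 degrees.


cos(233°) = -0.6018
sin(233°) = -0.7986

e^(i*233°) = -0.6018 - 0.7986i


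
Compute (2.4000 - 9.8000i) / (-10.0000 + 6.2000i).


Conjugate of z2 = -10.0000 - 6.2000i
Numerator: (2.4000 - 9.8000i)(-10.0000 - 6.2000i) = -84.7600 + 83.1200i
Denominator: (-10)^2 + 6.2^2 = 138.44
Result = (-84.7600 + 83.1200i)/138.44

-0.6123 + 0.6004i


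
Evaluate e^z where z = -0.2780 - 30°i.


e^-0.2780 = 0.757297
cos(-30°) = 0.866
sin(-30°) = -0.5
Real = 0.757297*0.866 = 0.6558
Imag = 0.757297*(-0.5) = -0.3786

0.6558 - 0.3786i


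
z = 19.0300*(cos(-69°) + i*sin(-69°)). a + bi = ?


a = 19.0300*cos(-69°) = 19.0300*0.358368 = 6.8197
b = 19.0300*sin(-69°) = 19.0300*(-0.93358) = -17.7660

6.8197 - 17.7660i


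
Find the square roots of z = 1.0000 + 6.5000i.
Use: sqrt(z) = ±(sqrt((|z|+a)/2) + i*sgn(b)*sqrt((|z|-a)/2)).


|z| = sqrt(1+42.25) = 6.5765
sqrt((|z|+a)/2) = sqrt((6.5765+1)/2) = sqrt(3.7882) = 1.9463
sqrt((|z|-a)/2) = sqrt((6.5765-1)/2) = sqrt(2.7882) = 1.6698

±(1.9463 + 1.6698i) i.e. 1.9463 + 1.6698i and -1.9463 - 1.6698i


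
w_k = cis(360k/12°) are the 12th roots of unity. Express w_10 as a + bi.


Angle = 360*10/12 = 300°
a = cos(300°) = 0.5000
b = sin(300°) = -0.8660

0.5000 - 0.8660i


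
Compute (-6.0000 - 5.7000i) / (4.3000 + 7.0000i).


Conjugate of z2 = 4.3000 - 7.0000i
Numerator: (-6.0000 - 5.7000i)(4.3000 - 7.0000i) = -65.7000 + 17.4900i
Denominator: 4.3^2 + 7^2 = 67.49
Result = (-65.7000 + 17.4900i)/67.49

-0.9735 + 0.2591i


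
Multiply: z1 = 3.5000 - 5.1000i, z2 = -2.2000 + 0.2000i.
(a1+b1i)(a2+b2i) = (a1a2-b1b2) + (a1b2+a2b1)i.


Real = 3.5*(-2.2) - (-5.1)*0.2 = -7.7 - (-1.02) = -6.68
Imag = 3.5*0.2 - (2.2)*(-5.1) = 0.7 + 11.22 = 11.92

-6.6800 + 11.9200i


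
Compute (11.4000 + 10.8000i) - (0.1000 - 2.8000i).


Real: 11.4 - 0.1 = 11.3
Imag: 10.8 + 2.8 = 13.6

11.3000 + 13.6000i


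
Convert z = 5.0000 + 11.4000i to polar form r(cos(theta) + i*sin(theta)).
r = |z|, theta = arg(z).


r = sqrt(25+129.96) = sqrt(154.96) = 12.4483
theta = atan2(11.4, 5) = 66.3179 degrees

r = 12.4483, theta = 66.3179 degrees


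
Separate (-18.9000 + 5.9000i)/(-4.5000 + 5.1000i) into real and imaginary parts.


Multiply by conjugate: (-18.9000 + 5.9000i)(-4.5000 - 5.1000i) / ((-4.5)^2 + 5.1^2)
Numerator real = -18.9*(-4.5) + 5.9*5.1 = 115.14
Numerator imag = 5.9*(-4.5) - (-18.9)*5.1 = 69.84
Denominator = 46.26
Re(z) = 115.14/46.26 = 2.4890
Im(z) = 69.84/46.26 = 1.5097

Re(z) = 2.4890, Im(z) = 1.5097


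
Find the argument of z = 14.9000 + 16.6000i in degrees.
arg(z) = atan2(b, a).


Re = 14.9, Im = 16.6
arg = atan2(16.6, 14.9) = 48.0892 degrees

arg(z) = 48.0892 degrees


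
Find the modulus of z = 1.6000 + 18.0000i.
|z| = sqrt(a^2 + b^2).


|z| = sqrt(1.6^2 + 18^2) = sqrt(2.56 + 324) = sqrt(326.56) = 18.0710

|z| = 18.0710


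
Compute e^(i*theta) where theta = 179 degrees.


cos(179°) = -0.9998
sin(179°) = 0.0175

e^(i*179°) = -0.9998 + 0.0175i


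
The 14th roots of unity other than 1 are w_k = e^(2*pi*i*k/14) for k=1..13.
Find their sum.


With w = e^(2*pi*i/14), all 14 of the 14th roots of unity w^0 = 1, w, ..., w^(13) sum to 0: 1 + w + ... + w^(13) = (1 - w^14)/(1 - w) = 0 since w^14 = 1, w ≠ 1.
Removing the root 1: w + w^2 + ... + w^(13) = 0 - 1 = -1

Sum = -1


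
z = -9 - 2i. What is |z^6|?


|z| = sqrt(81+4) = sqrt(85) = 9.2195
|z^6| = |z|^6 = (sqrt(85))^6 = 85^3 = 614125

|z^6| = 614125


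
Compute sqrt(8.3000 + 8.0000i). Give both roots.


|z| = sqrt(68.89+64) = 11.5278
sqrt((|z|+a)/2) = sqrt((11.5278+8.3)/2) = sqrt(9.9139) = 3.1486
sqrt((|z|-a)/2) = sqrt((11.5278-8.3)/2) = sqrt(1.6139) = 1.2704

±(3.1486 + 1.2704i) i.e. 3.1486 + 1.2704i and -3.1486 - 1.2704i


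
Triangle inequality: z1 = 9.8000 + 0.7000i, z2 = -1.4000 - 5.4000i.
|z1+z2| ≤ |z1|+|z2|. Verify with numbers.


|z1| = sqrt(9.8^2 + 0.7^2) = sqrt(96.53) = 9.8250
|z2| = sqrt((-1.4)^2 + (-5.4)^2) = sqrt(31.12) = 5.5785
z1+z2 = 8.4000 - 4.7000i
|z1+z2| = sqrt(92.65) = 9.6255
|z1|+|z2| = 9.8250 + 5.5785 = 15.4035

|z1+z2| = 9.6255 ≤ |z1|+|z2| = 15.4035 (verified)


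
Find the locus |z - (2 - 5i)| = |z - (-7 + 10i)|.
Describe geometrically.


Equal distances means the locus is the perpendicular bisector of z1 and z2.
Midpoint = ((2+(-7))/2, (-5+10)/2) = (-2.5000, 2.5000)

Perpendicular bisector through (-2.5000, 2.5000)


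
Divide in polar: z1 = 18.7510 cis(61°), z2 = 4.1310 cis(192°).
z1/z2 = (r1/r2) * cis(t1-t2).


r = 18.7510 / 4.1310 = 4.5391
theta = 61° - 192° = -131° = 229° (mod 360)

4.5391 cis(229°)


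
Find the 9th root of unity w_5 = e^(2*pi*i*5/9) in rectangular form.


Angle = 360*5/9 = 200°
a = cos(200°) = -0.9397
b = sin(200°) = -0.3420

-0.9397 - 0.3420i


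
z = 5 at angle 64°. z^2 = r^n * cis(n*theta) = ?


r^2 = 5^2 = 25
n*theta = 2*64° = 128° = 128° (mod 360)
a = 25*cos(128°) = -15.3915
b = 25*sin(128°) = 19.7003

25 cis(128°) = -15.3915 + 19.7003i


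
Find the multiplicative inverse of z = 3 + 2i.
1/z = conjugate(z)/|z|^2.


|z|^2 = 9+4 = 13
1/z = (3 - 2i)/13

1/z = 0.2308 - 0.1538i


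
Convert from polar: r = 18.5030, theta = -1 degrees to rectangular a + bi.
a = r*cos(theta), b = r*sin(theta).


a = 18.5030*cos(-1°) = 18.5030*0.99985 = 18.5002
b = 18.5030*sin(-1°) = 18.5030*(-0.01745) = -0.3229

18.5002 - 0.3229i


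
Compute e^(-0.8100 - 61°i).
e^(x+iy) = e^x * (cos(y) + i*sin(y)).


e^-0.8100 = 0.4449
cos(-61°) = 0.4848
sin(-61°) = -0.8746
Real = 0.4449*0.4848 = 0.2157
Imag = 0.4449*(-0.8746) = -0.3891

0.2157 - 0.3891i


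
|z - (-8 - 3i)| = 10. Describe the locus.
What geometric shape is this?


|z - z0| = r is a circle with center z0 and radius r.
Center = (-8, -3), radius = 10

Circle with center (-8, -3) and radius 10


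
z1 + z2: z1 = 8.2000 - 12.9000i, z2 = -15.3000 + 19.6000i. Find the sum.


Real: 8.2 - 15.3 = -7.1
Imag: -12.9 + 19.6 = 6.7

-7.1000 + 6.7000i


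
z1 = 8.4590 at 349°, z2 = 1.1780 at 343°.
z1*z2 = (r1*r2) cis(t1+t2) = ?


r = 8.4590 * 1.1780 = 9.9647
theta = 349° + 343° = 692° = 332° (mod 360)

9.9647 cis(332°)


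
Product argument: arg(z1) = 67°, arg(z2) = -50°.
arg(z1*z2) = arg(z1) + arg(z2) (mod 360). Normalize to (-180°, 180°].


arg(z1*z2) = 67° - 50° = 17°
Normalized to (-180°, 180°]: 17°

17°


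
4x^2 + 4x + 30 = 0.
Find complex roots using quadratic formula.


disc = 4^2 - 4*4*30 = 16 - 480 = -464
sqrt(|disc|) = sqrt(464) = 21.5407
Real part = -4/(2*4) = -0.5000
Imag part = 21.5407/(2*4) = 2.6926

-0.5000 ± 2.6926i


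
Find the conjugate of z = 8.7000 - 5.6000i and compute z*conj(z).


z_bar = 8.7000 + 5.6000i
z*z_bar = 8.7^2 + (-5.6)^2 = 75.69 + 31.36 = 107.05

z_bar = 8.7000 + 5.6000i, z*z_bar = 107.05


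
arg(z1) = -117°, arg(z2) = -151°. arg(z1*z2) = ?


arg(z1*z2) = -117° - 151° = -268°
Normalized to (-180°, 180°]: 92°

92°


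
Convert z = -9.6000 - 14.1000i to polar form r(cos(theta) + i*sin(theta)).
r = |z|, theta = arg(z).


r = sqrt(92.16+198.81) = sqrt(290.97) = 17.0578
theta = atan2(-14.1, -9.6) = -124.2490 degrees

r = 17.0578, theta = -124.2490 degrees


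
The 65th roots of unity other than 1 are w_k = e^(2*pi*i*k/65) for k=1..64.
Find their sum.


With w = e^(2*pi*i/65), all 65 of the 65th roots of unity w^0 = 1, w, ..., w^(64) sum to 0: 1 + w + ... + w^(64) = (1 - w^65)/(1 - w) = 0 since w^65 = 1, w ≠ 1.
Removing the root 1: w + w^2 + ... + w^(64) = 0 - 1 = -1

Sum = -1


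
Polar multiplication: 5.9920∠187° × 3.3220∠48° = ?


r = 5.9920 * 3.3220 = 19.9054
theta = 187° + 48° = 235° = 235° (mod 360)

19.9054 cis(235°)


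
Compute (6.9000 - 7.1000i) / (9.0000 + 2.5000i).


Conjugate of z2 = 9.0000 - 2.5000i
Numerator: (6.9000 - 7.1000i)(9.0000 - 2.5000i) = 44.3500 - 81.1500i
Denominator: 9^2 + 2.5^2 = 87.25
Result = (44.3500 - 81.1500i)/87.25

0.5083 - 0.9301i


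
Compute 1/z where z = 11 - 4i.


|z|^2 = 121+16 = 137
1/z = (11 + 4i)/137

1/z = 0.0803 + 0.0292i


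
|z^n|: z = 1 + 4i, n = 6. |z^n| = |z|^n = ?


|z| = sqrt(1+16) = sqrt(17) = 4.1231
|z^6| = |z|^6 = (sqrt(17))^6 = 17^3 = 4913

|z^6| = 4913


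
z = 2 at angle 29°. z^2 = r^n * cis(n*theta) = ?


r^2 = 2^2 = 4
n*theta = 2*29° = 58° = 58° (mod 360)
a = 4*cos(58°) = 2.1197
b = 4*sin(58°) = 3.3922

4 cis(58°) = 2.1197 + 3.3922i


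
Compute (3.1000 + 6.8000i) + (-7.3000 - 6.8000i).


Real: 3.1 - 7.3 = -4.2
Imag: 6.8 - 6.8 = 0

-4.2000


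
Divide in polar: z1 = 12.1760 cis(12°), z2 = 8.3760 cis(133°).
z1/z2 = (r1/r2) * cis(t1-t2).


r = 12.1760 / 8.3760 = 1.4537
theta = 12° - 133° = -121° = 239° (mod 360)

1.4537 cis(239°)


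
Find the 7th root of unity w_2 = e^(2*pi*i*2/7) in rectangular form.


Angle = 360*2/7 = 102.8571°
a = cos(102.8571°) = -0.2225
b = sin(102.8571°) = 0.9749

-0.2225 + 0.9749i


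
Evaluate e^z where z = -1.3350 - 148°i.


e^-1.3350 = 0.2632
cos(-148°) = -0.848
sin(-148°) = -0.5299
Real = 0.2632*(-0.848) = -0.2232
Imag = 0.2632*(-0.5299) = -0.1395

-0.2232 - 0.1395i


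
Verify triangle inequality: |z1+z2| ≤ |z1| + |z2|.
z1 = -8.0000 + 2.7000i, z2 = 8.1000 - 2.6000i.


|z1| = sqrt((-8)^2 + 2.7^2) = sqrt(71.29) = 8.4433
|z2| = sqrt(8.1^2 + (-2.6)^2) = sqrt(72.37) = 8.5071
z1+z2 = 0.1000 + 0.1000i
|z1+z2| = sqrt(0.02) = 0.1414
|z1|+|z2| = 8.4433 + 8.5071 = 16.9504

|z1+z2| = 0.1414 ≤ |z1|+|z2| = 16.9504 (verified)


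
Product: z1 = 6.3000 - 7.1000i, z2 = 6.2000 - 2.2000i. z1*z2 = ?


Real = 6.3*6.2 - (-7.1)*(-2.2) = 39.06 - 15.62 = 23.44
Imag = 6.3*(-2.2) + 6.2*(-7.1) = -13.86 - (44.02) = -57.88

23.4400 - 57.8800i


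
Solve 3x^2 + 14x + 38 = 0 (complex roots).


disc = 14^2 - 4*3*38 = 196 - 456 = -260
sqrt(|disc|) = sqrt(260) = 16.1245
Real part = -14/(2*3) = -2.3333
Imag part = 16.1245/(2*3) = 2.6874

-2.3333 ± 2.6874i


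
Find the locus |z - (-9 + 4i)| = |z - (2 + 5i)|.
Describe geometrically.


Equal distances means the locus is the perpendicular bisector of z1 and z2.
Midpoint = ((-9+2)/2, (4+5)/2) = (-3.5000, 4.5000)

Perpendicular bisector through (-3.5000, 4.5000)


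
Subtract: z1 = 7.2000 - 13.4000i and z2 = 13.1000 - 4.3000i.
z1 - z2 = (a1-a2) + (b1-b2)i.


Real: 7.2 - 13.1 = -5.9
Imag: -13.4 + 4.3 = -9.1

-5.9000 - 9.1000i


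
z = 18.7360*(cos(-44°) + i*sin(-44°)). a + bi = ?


a = 18.7360*cos(-44°) = 18.7360*0.71934 = 13.4776
b = 18.7360*sin(-44°) = 18.7360*(-0.69466) = -13.0151

13.4776 - 13.0151i


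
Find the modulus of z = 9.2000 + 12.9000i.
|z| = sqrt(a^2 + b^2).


|z| = sqrt(9.2^2 + 12.9^2) = sqrt(84.64 + 166.41) = sqrt(251.05) = 15.8446

|z| = 15.8446


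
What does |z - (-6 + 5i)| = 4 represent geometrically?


|z - z0| = r is a circle with center z0 and radius r.
Center = (-6, 5), radius = 4

Circle with center (-6, 5) and radius 4


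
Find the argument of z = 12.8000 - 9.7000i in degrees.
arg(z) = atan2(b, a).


Re = 12.8, Im = -9.7
arg = atan2(-9.7, 12.8) = -37.1553 degrees

arg(z) = -37.1553 degrees


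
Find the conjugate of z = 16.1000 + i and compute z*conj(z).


z_bar = 16.1000 - i
z*z_bar = 16.1^2 + 1^2 = 259.21 + 1 = 260.21

z_bar = 16.1000 - i, z*z_bar = 260.21


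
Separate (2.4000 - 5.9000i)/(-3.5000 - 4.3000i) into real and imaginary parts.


Multiply by conjugate: (2.4000 - 5.9000i)(-3.5000 + 4.3000i) / ((-3.5)^2 + (-4.3)^2)
Numerator real = 2.4*(-3.5) - (5.9)*(-4.3) = 16.97
Numerator imag = -5.9*(-3.5) - 2.4*(-4.3) = 30.97
Denominator = 30.74
Re(z) = 16.97/30.74 = 0.5520
Im(z) = 30.97/30.74 = 1.0075

Re(z) = 0.5520, Im(z) = 1.0075


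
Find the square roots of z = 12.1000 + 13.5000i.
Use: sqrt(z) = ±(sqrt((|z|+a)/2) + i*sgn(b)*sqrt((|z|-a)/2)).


|z| = sqrt(146.41+182.25) = 18.1290
sqrt((|z|+a)/2) = sqrt((18.1290+12.1)/2) = sqrt(15.1145) = 3.8877
sqrt((|z|-a)/2) = sqrt((18.1290-12.1)/2) = sqrt(3.0145) = 1.7362

±(3.8877 + 1.7362i) i.e. 3.8877 + 1.7362i and -3.8877 - 1.7362i


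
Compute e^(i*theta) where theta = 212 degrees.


cos(212°) = -0.8480
sin(212°) = -0.5299

e^(i*212°) = -0.8480 - 0.5299i


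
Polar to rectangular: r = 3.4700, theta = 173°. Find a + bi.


a = 3.4700*cos(173°) = 3.4700*(-0.99255) = -3.4441
b = 3.4700*sin(173°) = 3.4700*0.12187 = 0.4229

-3.4441 + 0.4229i


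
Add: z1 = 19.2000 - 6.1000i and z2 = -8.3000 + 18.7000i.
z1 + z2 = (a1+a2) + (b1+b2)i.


Real: 19.2 - 8.3 = 10.9
Imag: -6.1 + 18.7 = 12.6

10.9000 + 12.6000i


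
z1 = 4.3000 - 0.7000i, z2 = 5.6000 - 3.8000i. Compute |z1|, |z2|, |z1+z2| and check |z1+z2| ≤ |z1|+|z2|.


|z1| = sqrt(4.3^2 + (-0.7)^2) = sqrt(18.98) = 4.3566
|z2| = sqrt(5.6^2 + (-3.8)^2) = sqrt(45.8) = 6.7676
z1+z2 = 9.9000 - 4.5000i
|z1+z2| = sqrt(118.26) = 10.8747
|z1|+|z2| = 4.3566 + 6.7676 = 11.1242

|z1+z2| = 10.8747 ≤ |z1|+|z2| = 11.1242 (verified)


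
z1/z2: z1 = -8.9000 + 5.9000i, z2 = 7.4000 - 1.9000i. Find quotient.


Conjugate of z2 = 7.4000 + 1.9000i
Numerator: (-8.9000 + 5.9000i)(7.4000 + 1.9000i) = -77.0700 + 26.7500i
Denominator: 7.4^2 + (-1.9)^2 = 58.37
Result = (-77.0700 + 26.7500i)/58.37

-1.3204 + 0.4583i


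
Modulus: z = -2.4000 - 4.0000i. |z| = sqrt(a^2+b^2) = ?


|z| = sqrt((-2.4)^2 + (-4)^2) = sqrt(5.76 + 16) = sqrt(21.76) = 4.6648

|z| = 4.6648


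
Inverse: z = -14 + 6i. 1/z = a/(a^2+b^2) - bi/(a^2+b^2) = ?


|z|^2 = 196+36 = 232
1/z = (-14 - 6i)/232

1/z = -0.0603 - 0.0259i


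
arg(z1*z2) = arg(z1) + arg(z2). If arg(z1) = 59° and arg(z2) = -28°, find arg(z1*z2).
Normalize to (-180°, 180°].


arg(z1*z2) = 59° - 28° = 31°
Normalized to (-180°, 180°]: 31°

31°


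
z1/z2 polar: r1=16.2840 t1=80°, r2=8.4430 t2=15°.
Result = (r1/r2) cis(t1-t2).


r = 16.2840 / 8.4430 = 1.9287
theta = 80° - 15° = 65° = 65° (mod 360)

1.9287 cis(65°)


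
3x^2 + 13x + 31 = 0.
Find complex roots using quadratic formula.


disc = 13^2 - 4*3*31 = 169 - 372 = -203
sqrt(|disc|) = sqrt(203) = 14.2478
Real part = -13/(2*3) = -2.1667
Imag part = 14.2478/(2*3) = 2.3746

-2.1667 ± 2.3746i


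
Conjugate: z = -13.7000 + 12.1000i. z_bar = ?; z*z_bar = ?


z_bar = -13.7000 - 12.1000i
z*z_bar = (-13.7)^2 + 12.1^2 = 187.69 + 146.41 = 334.1

z_bar = -13.7000 - 12.1000i, z*z_bar = 334.1


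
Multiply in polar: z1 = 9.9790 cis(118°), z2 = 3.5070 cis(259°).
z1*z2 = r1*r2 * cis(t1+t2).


r = 9.9790 * 3.5070 = 34.9964
theta = 118° + 259° = 377° = 17° (mod 360)

34.9964 cis(17°)


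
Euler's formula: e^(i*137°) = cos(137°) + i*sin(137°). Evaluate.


cos(137°) = -0.7314
sin(137°) = 0.6820

e^(i*137°) = -0.7314 + 0.6820i


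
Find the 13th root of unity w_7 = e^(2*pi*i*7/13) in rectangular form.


Angle = 360*7/13 = 193.8462°
a = cos(193.8462°) = -0.9709
b = sin(193.8462°) = -0.2393

-0.9709 - 0.2393i


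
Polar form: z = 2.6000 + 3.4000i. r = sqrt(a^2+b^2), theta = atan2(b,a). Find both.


r = sqrt(6.76+11.56) = sqrt(18.32) = 4.2802
theta = atan2(3.4, 2.6) = 52.5946 degrees

r = 4.2802, theta = 52.5946 degrees


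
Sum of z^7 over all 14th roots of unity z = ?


The roots are w_k = w^k with w = e^(2*pi*i/14), and (w^k)^7 = (w^7)^k.
So S = 1 + u + u^2 + ... + u^(13) with u = w^7.
7 = 0*14 + 7, so 7 is not a multiple of 14: u = w^7 ≠ 1 (w is a primitive 14th root), while u^14 = (w^14)^7 = 1.
Geometric series: S = (1 - u^14)/(1 - u) = (1 - 1)/(1 - u) = 0

S = 0


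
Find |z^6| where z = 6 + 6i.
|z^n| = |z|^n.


|z| = sqrt(36+36) = sqrt(72) = 8.4853
|z^6| = |z|^6 = (sqrt(72))^6 = 72^3 = 373248

|z^6| = 373248


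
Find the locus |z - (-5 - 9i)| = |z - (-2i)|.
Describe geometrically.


Equal distances means the locus is the perpendicular bisector of z1 and z2.
Midpoint = ((-5+0)/2, (-9+(-2))/2) = (-2.5000, -5.5000)

Perpendicular bisector through (-2.5000, -5.5000)


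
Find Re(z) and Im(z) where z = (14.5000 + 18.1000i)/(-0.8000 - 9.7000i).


Multiply by conjugate: (14.5000 + 18.1000i)(-0.8000 + 9.7000i) / ((-0.8)^2 + (-9.7)^2)
Numerator real = 14.5*(-0.8) + 18.1*(-9.7) = -187.17
Numerator imag = 18.1*(-0.8) - 14.5*(-9.7) = 126.17
Denominator = 94.73
Re(z) = -187.17/94.73 = -1.9758
Im(z) = 126.17/94.73 = 1.3319

Re(z) = -1.9758, Im(z) = 1.3319


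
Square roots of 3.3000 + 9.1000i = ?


|z| = sqrt(10.89+82.81) = 9.6799
sqrt((|z|+a)/2) = sqrt((9.6799+3.3)/2) = sqrt(6.4899) = 2.5475
sqrt((|z|-a)/2) = sqrt((9.6799-3.3)/2) = sqrt(3.1899) = 1.7860

±(2.5475 + 1.7860i) i.e. 2.5475 + 1.7860i and -2.5475 - 1.7860i


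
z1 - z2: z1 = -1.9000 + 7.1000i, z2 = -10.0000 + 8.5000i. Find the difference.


Real: -1.9 + 10 = 8.1
Imag: 7.1 - 8.5 = -1.4

8.1000 - 1.4000i


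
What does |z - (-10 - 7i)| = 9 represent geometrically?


|z - z0| = r is a circle with center z0 and radius r.
Center = (-10, -7), radius = 9

Circle with center (-10, -7) and radius 9


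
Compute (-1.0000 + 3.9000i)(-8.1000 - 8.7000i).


Real = -1*(-8.1) - 3.9*(-8.7) = 8.1 - (-33.93) = 42.03
Imag = -1*(-8.7) - (8.1)*3.9 = 8.7 - (31.59) = -22.89

42.0300 - 22.8900i


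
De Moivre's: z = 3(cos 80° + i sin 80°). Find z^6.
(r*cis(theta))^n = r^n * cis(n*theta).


r^6 = 3^6 = 729
n*theta = 6*80° = 480° = 120° (mod 360)
a = 729*cos(120°) = -364.5000
b = 729*sin(120°) = 631.3325

729 cis(120°) = -364.5000 + 631.3325i


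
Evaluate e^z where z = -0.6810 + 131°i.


e^-0.6810 = 0.5061
cos(131°) = -0.65606
sin(131°) = 0.7547
Real = 0.5061*(-0.65606) = -0.3320
Imag = 0.5061*0.7547 = 0.3820

-0.3320 + 0.3820i


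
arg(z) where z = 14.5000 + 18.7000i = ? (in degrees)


Re = 14.5, Im = 18.7
arg = atan2(18.7, 14.5) = 52.2100 degrees

arg(z) = 52.2100 degrees


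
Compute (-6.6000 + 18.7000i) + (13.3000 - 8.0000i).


Real: -6.6 + 13.3 = 6.7
Imag: 18.7 - 8 = 10.7

6.7000 + 10.7000i


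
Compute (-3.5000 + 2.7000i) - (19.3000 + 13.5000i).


Real: -3.5 - 19.3 = -22.8
Imag: 2.7 - 13.5 = -10.8

-22.8000 - 10.8000i


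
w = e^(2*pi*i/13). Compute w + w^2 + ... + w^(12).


With w = e^(2*pi*i/13), all 13 of the 13th roots of unity w^0 = 1, w, ..., w^(12) sum to 0: 1 + w + ... + w^(12) = (1 - w^13)/(1 - w) = 0 since w^13 = 1, w ≠ 1.
Removing the root 1: w + w^2 + ... + w^(12) = 0 - 1 = -1

Sum = -1


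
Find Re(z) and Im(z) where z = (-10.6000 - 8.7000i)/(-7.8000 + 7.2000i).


Multiply by conjugate: (-10.6000 - 8.7000i)(-7.8000 - 7.2000i) / ((-7.8)^2 + 7.2^2)
Numerator real = -10.6*(-7.8) - (8.7)*7.2 = 20.04
Numerator imag = -8.7*(-7.8) - (-10.6)*7.2 = 144.18
Denominator = 112.68
Re(z) = 20.04/112.68 = 0.1778
Im(z) = 144.18/112.68 = 1.2796

Re(z) = 0.1778, Im(z) = 1.2796


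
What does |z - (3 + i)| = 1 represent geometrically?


|z - z0| = r is a circle with center z0 and radius r.
Center = (3, 1), radius = 1

Circle with center (3, 1) and radius 1


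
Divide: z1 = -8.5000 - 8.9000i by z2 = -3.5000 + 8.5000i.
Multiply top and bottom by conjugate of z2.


Conjugate of z2 = -3.5000 - 8.5000i
Numerator: (-8.5000 - 8.9000i)(-3.5000 - 8.5000i) = -45.9000 + 103.4000i
Denominator: (-3.5)^2 + 8.5^2 = 84.5
Result = (-45.9000 + 103.4000i)/84.5

-0.5432 + 1.2237i


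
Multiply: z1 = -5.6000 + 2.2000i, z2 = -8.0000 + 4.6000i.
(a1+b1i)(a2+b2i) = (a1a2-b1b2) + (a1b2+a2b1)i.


Real = -5.6*(-8) - 2.2*4.6 = 44.8 - 10.12 = 34.68
Imag = -5.6*4.6 - (8)*2.2 = -25.76 - (17.6) = -43.36

34.6800 - 43.3600i


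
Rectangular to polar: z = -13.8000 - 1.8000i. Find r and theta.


r = sqrt(190.44+3.24) = sqrt(193.68) = 13.9169
theta = atan2(-1.8, -13.8) = -172.5686 degrees

r = 13.9169, theta = -172.5686 degrees


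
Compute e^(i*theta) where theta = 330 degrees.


cos(330°) = 0.8660
sin(330°) = -0.5000

e^(i*330°) = 0.8660 - 0.5000i


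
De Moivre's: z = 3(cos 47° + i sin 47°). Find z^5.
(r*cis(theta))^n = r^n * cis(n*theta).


r^5 = 3^5 = 243
n*theta = 5*47° = 235° = 235° (mod 360)
a = 243*cos(235°) = -139.3791
b = 243*sin(235°) = -199.0539

243 cis(235°) = -139.3791 - 199.0539i


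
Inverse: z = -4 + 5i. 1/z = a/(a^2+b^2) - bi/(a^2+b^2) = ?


|z|^2 = 16+25 = 41
1/z = (-4 - 5i)/41

1/z = -0.0976 - 0.1220i


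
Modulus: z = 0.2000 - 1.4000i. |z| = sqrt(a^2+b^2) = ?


|z| = sqrt(0.2^2 + (-1.4)^2) = sqrt(0.04 + 1.96) = sqrt(2) = 1.4142

|z| = 1.4142


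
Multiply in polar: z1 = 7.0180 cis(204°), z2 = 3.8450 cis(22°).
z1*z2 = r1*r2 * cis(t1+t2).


r = 7.0180 * 3.8450 = 26.9842
theta = 204° + 22° = 226° = 226° (mod 360)

26.9842 cis(226°)


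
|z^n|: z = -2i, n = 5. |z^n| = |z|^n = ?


|z| = sqrt(0+4) = sqrt(4) = 2
|z^5| = |z|^5 = 2^5 = 32

|z^5| = 32


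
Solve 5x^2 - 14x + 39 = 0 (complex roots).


disc = (-14)^2 - 4*5*39 = 196 - 780 = -584
sqrt(|disc|) = sqrt(584) = 24.1661
Real part = 14/(2*5) = 1.4000
Imag part = 24.1661/(2*5) = 2.4166

1.4000 ± 2.4166i


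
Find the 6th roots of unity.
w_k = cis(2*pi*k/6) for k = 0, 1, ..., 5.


The 6th roots of unity are cis(360k/6°) for k=0..5
Angle step = 360/6 = 60°
Primitive root: cis(60°)
Primitive root = 0.5000 + 0.8660i

6 roots at angles: 0°, 60°, 120°, 180°, 240°, 300°


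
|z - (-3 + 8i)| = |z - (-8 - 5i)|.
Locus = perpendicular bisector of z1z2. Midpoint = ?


Equal distances means the locus is the perpendicular bisector of z1 and z2.
Midpoint = ((-3+(-8))/2, (8+(-5))/2) = (-5.5000, 1.5000)

Perpendicular bisector through (-5.5000, 1.5000)


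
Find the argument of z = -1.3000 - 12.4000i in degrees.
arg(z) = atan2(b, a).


Re = -1.3, Im = -12.4
arg = atan2(-12.4, -1.3) = -95.9850 degrees

arg(z) = -95.9850 degrees


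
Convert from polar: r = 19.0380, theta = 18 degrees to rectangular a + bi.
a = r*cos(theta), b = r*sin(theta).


a = 19.0380*cos(18°) = 19.0380*0.951057 = 18.1062
b = 19.0380*sin(18°) = 19.0380*0.30902 = 5.8831

18.1062 + 5.8831i


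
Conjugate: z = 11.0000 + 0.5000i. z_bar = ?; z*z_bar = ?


z_bar = 11.0000 - 0.5000i
z*z_bar = 11^2 + 0.5^2 = 121 + 0.25 = 121.25

z_bar = 11.0000 - 0.5000i, z*z_bar = 121.25


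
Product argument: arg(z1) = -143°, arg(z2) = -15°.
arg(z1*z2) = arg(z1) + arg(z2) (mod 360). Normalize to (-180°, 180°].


arg(z1*z2) = -143° - 15° = -158°
Normalized to (-180°, 180°]: -158°

-158°


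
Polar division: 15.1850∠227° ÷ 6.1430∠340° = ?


r = 15.1850 / 6.1430 = 2.4719
theta = 227° - 340° = -113° = 247° (mod 360)

2.4719 cis(247°)


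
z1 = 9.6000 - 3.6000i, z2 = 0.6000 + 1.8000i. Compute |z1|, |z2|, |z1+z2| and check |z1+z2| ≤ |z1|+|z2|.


|z1| = sqrt(9.6^2 + (-3.6)^2) = sqrt(105.12) = 10.2528
|z2| = sqrt(0.6^2 + 1.8^2) = sqrt(3.6) = 1.8974
z1+z2 = 10.2000 - 1.8000i
|z1+z2| = sqrt(107.28) = 10.3576
|z1|+|z2| = 10.2528 + 1.8974 = 12.1502

|z1+z2| = 10.3576 ≤ |z1|+|z2| = 12.1502 (verified)


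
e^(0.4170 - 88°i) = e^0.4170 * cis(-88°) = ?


e^0.4170 = 1.5174
cos(-88°) = 0.0349
sin(-88°) = -0.9994
Real = 1.5174*0.0349 = 0.0530
Imag = 1.5174*(-0.9994) = -1.5165

0.0530 - 1.5165i


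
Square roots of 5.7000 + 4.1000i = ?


|z| = sqrt(32.49+16.81) = 7.0214
sqrt((|z|+a)/2) = sqrt((7.0214+5.7)/2) = sqrt(6.3607) = 2.5220
sqrt((|z|-a)/2) = sqrt((7.0214-5.7)/2) = sqrt(0.6607) = 0.8128

±(2.5220 + 0.8128i) i.e. 2.5220 + 0.8128i and -2.5220 - 0.8128i


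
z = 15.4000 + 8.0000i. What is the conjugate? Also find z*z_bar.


z_bar = 15.4000 - 8.0000i
z*z_bar = 15.4^2 + 8^2 = 237.16 + 64 = 301.16

z_bar = 15.4000 - 8.0000i, z*z_bar = 301.16


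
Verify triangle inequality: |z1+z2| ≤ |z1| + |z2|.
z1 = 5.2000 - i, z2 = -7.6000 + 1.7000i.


|z1| = sqrt(5.2^2 + (-1)^2) = sqrt(28.04) = 5.2953
|z2| = sqrt((-7.6)^2 + 1.7^2) = sqrt(60.65) = 7.7878
z1+z2 = -2.4000 + 0.7000i
|z1+z2| = sqrt(6.25) = 2.5000
|z1|+|z2| = 5.2953 + 7.7878 = 13.0831

|z1+z2| = 2.5000 ≤ |z1|+|z2| = 13.0831 (verified)


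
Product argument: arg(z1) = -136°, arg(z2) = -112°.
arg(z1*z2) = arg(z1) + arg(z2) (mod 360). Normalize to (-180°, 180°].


arg(z1*z2) = -136° - 112° = -248°
Normalized to (-180°, 180°]: 112°

112°


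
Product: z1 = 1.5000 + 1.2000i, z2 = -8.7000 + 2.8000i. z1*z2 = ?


Real = 1.5*(-8.7) - 1.2*2.8 = -13.05 - 3.36 = -16.41
Imag = 1.5*2.8 - (8.7)*1.2 = 4.2 - (10.44) = -6.24

-16.4100 - 6.2400i


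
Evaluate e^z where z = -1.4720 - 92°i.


e^-1.4720 = 0.22947
cos(-92°) = -0.0349
sin(-92°) = -0.9994
Real = 0.22947*(-0.0349) = -0.0080
Imag = 0.22947*(-0.9994) = -0.2293

-0.0080 - 0.2293i


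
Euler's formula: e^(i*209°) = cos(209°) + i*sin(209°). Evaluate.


cos(209°) = -0.8746
sin(209°) = -0.4848

e^(i*209°) = -0.8746 - 0.4848i


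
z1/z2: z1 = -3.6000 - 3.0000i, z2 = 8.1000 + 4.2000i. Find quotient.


Conjugate of z2 = 8.1000 - 4.2000i
Numerator: (-3.6000 - 3.0000i)(8.1000 - 4.2000i) = -41.7600 - 9.1800i
Denominator: 8.1^2 + 4.2^2 = 83.25
Result = (-41.7600 - 9.1800i)/83.25

-0.5016 - 0.1103i


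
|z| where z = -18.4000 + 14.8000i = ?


|z| = sqrt((-18.4)^2 + 14.8^2) = sqrt(338.56 + 219.04) = sqrt(557.6) = 23.6136

|z| = 23.6136


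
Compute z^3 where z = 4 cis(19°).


r^3 = 4^3 = 64
n*theta = 3*19° = 57° = 57° (mod 360)
a = 64*cos(57°) = 34.8569
b = 64*sin(57°) = 53.6749

64 cis(57°) = 34.8569 + 53.6749i


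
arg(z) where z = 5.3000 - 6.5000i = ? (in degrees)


Re = 5.3, Im = -6.5
arg = atan2(-6.5, 5.3) = -50.8067 degrees

arg(z) = -50.8067 degrees


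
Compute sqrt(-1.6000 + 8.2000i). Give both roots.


|z| = sqrt(2.56+67.24) = 8.3546
sqrt((|z|+a)/2) = sqrt((8.3546+(-1.6))/2) = sqrt(3.3773) = 1.8377
sqrt((|z|-a)/2) = sqrt((8.3546-(-1.6))/2) = sqrt(4.9773) = 2.2310

±(1.8377 + 2.2310i) i.e. 1.8377 + 2.2310i and -1.8377 - 2.2310i


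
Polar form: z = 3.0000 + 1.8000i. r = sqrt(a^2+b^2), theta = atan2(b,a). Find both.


r = sqrt(9+3.24) = sqrt(12.24) = 3.4986
theta = atan2(1.8, 3) = 30.9638 degrees

r = 3.4986, theta = 30.9638 degrees


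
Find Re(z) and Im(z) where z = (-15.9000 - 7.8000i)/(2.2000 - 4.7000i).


Multiply by conjugate: (-15.9000 - 7.8000i)(2.2000 + 4.7000i) / (2.2^2 + (-4.7)^2)
Numerator real = -15.9*2.2 - (7.8)*(-4.7) = 1.68
Numerator imag = -7.8*2.2 - (-15.9)*(-4.7) = -91.89
Denominator = 26.93
Re(z) = 1.68/26.93 = 0.0624
Im(z) = -91.89/26.93 = -3.4122

Re(z) = 0.0624, Im(z) = -3.4122


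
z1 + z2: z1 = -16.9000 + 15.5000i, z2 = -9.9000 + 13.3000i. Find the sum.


Real: -16.9 - 9.9 = -26.8
Imag: 15.5 + 13.3 = 28.8

-26.8000 + 28.8000i


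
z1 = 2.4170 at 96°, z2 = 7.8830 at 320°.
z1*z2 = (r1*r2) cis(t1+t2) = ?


r = 2.4170 * 7.8830 = 19.0532
theta = 96° + 320° = 416° = 56° (mod 360)

19.0532 cis(56°)


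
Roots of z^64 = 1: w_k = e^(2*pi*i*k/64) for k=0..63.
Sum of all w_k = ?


The sum of all 64th roots of unity is 0.
Geometric series: (1 - w^64)/(1 - w) = (1-1)/(1-w) = 0 since w^64 = 1, w ≠ 1.
Alternatively: coefficient of z^63 in z^64 - 1 is 0.

0


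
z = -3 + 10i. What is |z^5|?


|z| = sqrt(9+100) = sqrt(109) = 10.4403
|z^5| = |z|^5 = (sqrt(109))^5 = 109^2 * sqrt(109) = 11881*sqrt(109)

|z^5| = 11881*sqrt(109) ≈ 124041.2816


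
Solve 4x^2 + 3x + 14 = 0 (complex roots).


disc = 3^2 - 4*4*14 = 9 - 224 = -215
sqrt(|disc|) = sqrt(215) = 14.6629
Real part = -3/(2*4) = -0.3750
Imag part = 14.6629/(2*4) = 1.8329

-0.3750 ± 1.8329i


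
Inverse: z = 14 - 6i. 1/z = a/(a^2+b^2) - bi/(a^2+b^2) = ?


|z|^2 = 196+36 = 232
1/z = (14 + 6i)/232

1/z = 0.0603 + 0.0259i


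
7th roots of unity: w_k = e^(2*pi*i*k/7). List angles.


The 7th roots of unity are cis(360k/7°) for k=0..6
Angle step = 360/7 = 51.4286°
Primitive root: cis(51.4286°)
Primitive root = 0.6235 + 0.7818i

7 roots at angles: 0°, 51.4286°, 102.8571°, 154.2857°, 205.7143°, 257.1429°, 308.5714°


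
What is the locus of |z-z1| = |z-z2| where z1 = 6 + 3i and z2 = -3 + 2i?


Equal distances means the locus is the perpendicular bisector of z1 and z2.
Midpoint = ((6+(-3))/2, (3+2)/2) = (1.5000, 2.5000)

Perpendicular bisector through (1.5000, 2.5000)


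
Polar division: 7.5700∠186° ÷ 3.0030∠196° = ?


r = 7.5700 / 3.0030 = 2.5208
theta = 186° - 196° = -10° = 350° (mod 360)

2.5208 cis(350°)


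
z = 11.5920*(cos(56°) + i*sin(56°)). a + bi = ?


a = 11.5920*cos(56°) = 11.5920*0.5592 = 6.4822
b = 11.5920*sin(56°) = 11.5920*0.82904 = 9.6102

6.4822 + 9.6102i


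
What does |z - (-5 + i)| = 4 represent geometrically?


|z - z0| = r is a circle with center z0 and radius r.
Center = (-5, 1), radius = 4

Circle with center (-5, 1) and radius 4


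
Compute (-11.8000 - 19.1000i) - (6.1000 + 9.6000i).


Real: -11.8 - 6.1 = -17.9
Imag: -19.1 - 9.6 = -28.7

-17.9000 - 28.7000i


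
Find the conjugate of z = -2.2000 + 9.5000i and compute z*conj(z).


z_bar = -2.2000 - 9.5000i
z*z_bar = (-2.2)^2 + 9.5^2 = 4.84 + 90.25 = 95.09

z_bar = -2.2000 - 9.5000i, z*z_bar = 95.09
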